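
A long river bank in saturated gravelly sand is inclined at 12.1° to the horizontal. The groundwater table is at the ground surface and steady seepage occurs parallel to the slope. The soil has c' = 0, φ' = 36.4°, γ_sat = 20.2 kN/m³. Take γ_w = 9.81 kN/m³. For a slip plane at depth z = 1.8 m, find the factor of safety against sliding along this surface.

FS = 1.77

With seepage parallel to the slope and the water table at the surface, the effective normal stress on the slip plane uses the buoyant unit weight γ' = γ_sat − γ_w while the driving shear stress uses γ_sat:
FS = [c' + γ' z cos²β tanφ'] / [γ_sat z sinβ cosβ]
(For c' = 0 this reduces to FS = (γ'/γ_sat)·tanφ'/tanβ.)
γ' = 20.2 − 9.81 = 10.39 kN/m³
Numerator = 0.0 + 10.39·1.8·cos²12.1°·tan36.4° = 0.0 + 10.39·1.8·0.9561·0.7373 = 13.182 kPa
Denominator = 20.2·1.8·sin12.1°·cos12.1° = 20.2·1.8·0.2096·0.9778 = 7.452 kPa
FS = 13.182 / 7.452 = 1.769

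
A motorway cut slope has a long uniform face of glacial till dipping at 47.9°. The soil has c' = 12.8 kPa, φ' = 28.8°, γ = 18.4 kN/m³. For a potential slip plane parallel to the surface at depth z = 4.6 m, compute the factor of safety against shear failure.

For an infinite slope with a slip plane parallel to the surface (no pore pressure): FS = [c' + γz cos²β tanφ'] / [γz sinβ cosβ].
γz = 18.4·4.6 = 84.64 kN/m²
Numerator = 12.8 + 84.64·cos²47.9°·tan28.8° = 12.8 + 84.64·0.4495·0.5498 = 33.714 kPa
Denominator = 84.64·sin47.9°·cos47.9° = 84.64·0.7420·0.6704 = 42.103 kPa
FS = 33.714 / 42.103 = 0.801

FS = 0.80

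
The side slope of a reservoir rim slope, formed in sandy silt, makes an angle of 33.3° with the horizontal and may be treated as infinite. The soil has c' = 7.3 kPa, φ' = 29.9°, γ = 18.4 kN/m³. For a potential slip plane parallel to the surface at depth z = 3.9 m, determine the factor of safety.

FS = 1.10

For an infinite slope with a slip plane parallel to the surface (no pore pressure): FS = [c' + γz cos²β tanφ'] / [γz sinβ cosβ].
γz = 18.4·3.9 = 71.76 kN/m²
Numerator = 7.3 + 71.76·cos²33.3°·tan29.9° = 7.3 + 71.76·0.6986·0.5750 = 36.126 kPa
Denominator = 71.76·sin33.3°·cos33.3° = 71.76·0.5490·0.8358 = 32.929 kPa
FS = 36.126 / 32.929 = 1.097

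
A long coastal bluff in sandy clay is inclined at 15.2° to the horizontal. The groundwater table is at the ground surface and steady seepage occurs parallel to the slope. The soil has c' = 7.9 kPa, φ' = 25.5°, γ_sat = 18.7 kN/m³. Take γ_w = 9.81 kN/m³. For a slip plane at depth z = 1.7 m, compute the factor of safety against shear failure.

FS = 1.82

With seepage parallel to the slope and the water table at the surface, the effective normal stress on the slip plane uses the buoyant unit weight γ' = γ_sat − γ_w while the driving shear stress uses γ_sat:
FS = [c' + γ' z cos²β tanφ'] / [γ_sat z sinβ cosβ]
γ' = 18.7 − 9.81 = 8.89 kN/m³
Numerator = 7.9 + 8.89·1.7·cos²15.2°·tan25.5° = 7.9 + 8.89·1.7·0.9313·0.4770 = 14.613 kPa
Denominator = 18.7·1.7·sin15.2°·cos15.2° = 18.7·1.7·0.2622·0.9650 = 8.043 kPa
FS = 14.613 / 8.043 = 1.817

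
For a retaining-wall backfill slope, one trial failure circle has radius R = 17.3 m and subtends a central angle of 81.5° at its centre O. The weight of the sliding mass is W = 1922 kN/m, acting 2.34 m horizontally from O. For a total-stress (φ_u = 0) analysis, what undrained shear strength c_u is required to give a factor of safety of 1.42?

FS = c_u·L_a·R / (W·d), so c_u = FS·W·d / (L_a·R).
Arc length L_a = R·θ = 17.3·(81.5°·π/180) = 17.3·1.4224 = 24.61 m
c_u = 1.42·1922·2.34 / (24.61·17.3) = 6386.4 / 425.72 = 15.00 kPa

c_u = 15.0 kPa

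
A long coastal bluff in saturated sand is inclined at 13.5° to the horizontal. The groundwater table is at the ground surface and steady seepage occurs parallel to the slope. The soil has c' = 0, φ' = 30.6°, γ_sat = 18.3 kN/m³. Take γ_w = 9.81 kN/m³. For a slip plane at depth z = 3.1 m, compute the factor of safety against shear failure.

FS = 1.14

With seepage parallel to the slope and the water table at the surface, the effective normal stress on the slip plane uses the buoyant unit weight γ' = γ_sat − γ_w while the driving shear stress uses γ_sat:
FS = [c' + γ' z cos²β tanφ'] / [γ_sat z sinβ cosβ]
(For c' = 0 this reduces to FS = (γ'/γ_sat)·tanφ'/tanβ.)
γ' = 18.3 − 9.81 = 8.49 kN/m³
Numerator = 0.0 + 8.49·3.1·cos²13.5°·tan30.6° = 0.0 + 8.49·3.1·0.9455·0.5914 = 14.717 kPa
Denominator = 18.3·3.1·sin13.5°·cos13.5° = 18.3·3.1·0.2334·0.9724 = 12.877 kPa
FS = 14.717 / 12.877 = 1.143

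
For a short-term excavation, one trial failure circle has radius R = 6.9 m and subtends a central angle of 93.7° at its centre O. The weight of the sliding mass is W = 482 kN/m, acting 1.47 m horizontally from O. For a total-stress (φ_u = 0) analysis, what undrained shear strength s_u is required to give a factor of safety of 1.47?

s_u = 13.4 kPa

FS = s_u·L_a·R / (W·d), so s_u = FS·W·d / (L_a·R).
Arc length L_a = R·θ = 6.9·(93.7°·π/180) = 6.9·1.6354 = 11.28 m
s_u = 1.47·482·1.47 / (11.28·6.9) = 1041.6 / 77.86 = 13.38 kPa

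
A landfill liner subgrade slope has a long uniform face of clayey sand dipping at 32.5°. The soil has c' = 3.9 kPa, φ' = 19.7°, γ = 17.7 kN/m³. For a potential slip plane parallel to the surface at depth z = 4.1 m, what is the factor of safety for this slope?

For an infinite slope with a slip plane parallel to the surface (no pore pressure): FS = [c' + γz cos²β tanφ'] / [γz sinβ cosβ].
γz = 17.7·4.1 = 72.57 kN/m²
Numerator = 3.9 + 72.57·cos²32.5°·tan19.7° = 3.9 + 72.57·0.7113·0.3581 = 22.383 kPa
Denominator = 72.57·sin32.5°·cos32.5° = 72.57·0.5373·0.8434 = 32.885 kPa
FS = 22.383 / 32.885 = 0.681

FS = 0.68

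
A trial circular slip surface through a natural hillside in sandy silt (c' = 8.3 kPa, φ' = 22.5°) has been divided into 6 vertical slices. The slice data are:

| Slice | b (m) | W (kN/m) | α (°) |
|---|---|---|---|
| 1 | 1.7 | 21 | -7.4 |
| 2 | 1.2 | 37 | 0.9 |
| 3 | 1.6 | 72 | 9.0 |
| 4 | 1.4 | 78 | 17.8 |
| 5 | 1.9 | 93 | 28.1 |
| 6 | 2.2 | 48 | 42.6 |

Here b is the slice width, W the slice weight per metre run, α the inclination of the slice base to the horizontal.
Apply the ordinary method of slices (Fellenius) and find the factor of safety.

FS = 2.06

Ordinary method of slices: FS = Σ[c'·Δl_i + (W_i cosα_i)·tanφ'] / Σ W_i sinα_i, with Δl_i = b_i / cosα_i.
Slice 1: Δl = 1.7/cos(-7.4°) = 1.714 m; N'_1 = 21·cos(-7.4°) = 20.8; c'Δl = 14.23; W sinα = -2.7
Slice 2: Δl = 1.2/cos0.9° = 1.200 m; N'_2 = 37·cos0.9° = 37.0; c'Δl = 9.96; W sinα = 0.6
Slice 3: Δl = 1.6/cos9.0° = 1.620 m; N'_3 = 72·cos9.0° = 71.1; c'Δl = 13.45; W sinα = 11.3
Slice 4: Δl = 1.4/cos17.8° = 1.470 m; N'_4 = 78·cos17.8° = 74.3; c'Δl = 12.20; W sinα = 23.8
Slice 5: Δl = 1.9/cos28.1° = 2.154 m; N'_5 = 93·cos28.1° = 82.0; c'Δl = 17.88; W sinα = 43.8
Slice 6: Δl = 2.2/cos42.6° = 2.989 m; N'_6 = 48·cos42.6° = 35.3; c'Δl = 24.81; W sinα = 32.5
Σc'Δl = 92.5 kN/m; ΣN' = 320.6 kN/m; ΣW sinα = 109.3 kN/m
Resisting = 92.5 + 320.6·tan22.5° = 92.5 + 132.8 = 225.3 kN/m
FS = 225.3 / 109.3 = 2.062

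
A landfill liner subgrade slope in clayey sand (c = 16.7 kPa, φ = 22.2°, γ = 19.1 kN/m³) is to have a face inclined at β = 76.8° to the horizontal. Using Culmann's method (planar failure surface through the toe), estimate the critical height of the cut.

H_c = 7.49 m

Culmann's analysis gives the critical failure plane at α_cr = (β + φ)/2 = (76.8 + 22.2)/2 = 49.5°, and the critical height
H_c = (4c/γ) · sinβ cosφ / [1 − cos(β − φ)]
    = (4·16.7/19.1) · sin76.8°·cos22.2° / [1 − cos(54.6°)]
    = 3.497 · 0.9736·0.9259 / [1 − 0.5793]
    = 3.497 · 0.9014 / 0.4207
    = 7.49 m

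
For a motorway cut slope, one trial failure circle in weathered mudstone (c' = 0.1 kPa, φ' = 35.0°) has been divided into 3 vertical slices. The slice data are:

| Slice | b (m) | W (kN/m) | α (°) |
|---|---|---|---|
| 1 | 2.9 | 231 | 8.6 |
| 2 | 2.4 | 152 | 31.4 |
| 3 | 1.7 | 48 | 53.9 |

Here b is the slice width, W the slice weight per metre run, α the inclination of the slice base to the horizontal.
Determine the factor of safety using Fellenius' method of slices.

FS = 1.78

Ordinary method of slices: FS = Σ[c'·Δl_i + (W_i cosα_i)·tanφ'] / Σ W_i sinα_i, with Δl_i = b_i / cosα_i.
Slice 1: Δl = 2.9/cos8.6° = 2.933 m; N'_1 = 231·cos8.6° = 228.4; c'Δl = 0.29; W sinα = 34.5
Slice 2: Δl = 2.4/cos31.4° = 2.812 m; N'_2 = 152·cos31.4° = 129.7; c'Δl = 0.28; W sinα = 79.2
Slice 3: Δl = 1.7/cos53.9° = 2.885 m; N'_3 = 48·cos53.9° = 28.3; c'Δl = 0.29; W sinα = 38.8
Σc'Δl = 0.9 kN/m; ΣN' = 386.4 kN/m; ΣW sinα = 152.5 kN/m
Resisting = 0.9 + 386.4·tan35.0° = 0.9 + 270.6 = 271.4 kN/m
FS = 271.4 / 152.5 = 1.780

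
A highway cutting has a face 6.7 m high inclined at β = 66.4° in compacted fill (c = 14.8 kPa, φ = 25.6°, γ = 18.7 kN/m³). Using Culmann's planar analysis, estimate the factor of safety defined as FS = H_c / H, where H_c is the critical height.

FS = 1.61

H_c = (4c/γ) · sinβ cosφ / [1 − cos(β − φ)]
    = (4·14.8/18.7) · sin66.4°·cos25.6° / [1 − cos40.8°]
    = 3.166 · 0.8264 / 0.2430 = 10.77 m
FS = H_c / H = 10.77 / 6.7 = 1.607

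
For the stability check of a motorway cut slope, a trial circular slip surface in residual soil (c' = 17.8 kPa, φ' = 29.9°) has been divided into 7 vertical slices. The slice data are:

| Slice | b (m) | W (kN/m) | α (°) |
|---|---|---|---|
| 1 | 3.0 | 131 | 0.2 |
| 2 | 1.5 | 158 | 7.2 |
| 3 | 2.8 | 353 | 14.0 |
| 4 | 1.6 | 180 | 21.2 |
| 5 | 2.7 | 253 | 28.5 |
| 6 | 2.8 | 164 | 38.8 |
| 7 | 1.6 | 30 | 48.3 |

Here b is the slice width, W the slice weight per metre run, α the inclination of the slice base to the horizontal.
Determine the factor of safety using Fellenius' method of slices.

FS = 2.39

Ordinary method of slices: FS = Σ[c'·Δl_i + (W_i cosα_i)·tanφ'] / Σ W_i sinα_i, with Δl_i = b_i / cosα_i.
Slice 1: Δl = 3.0/cos0.2° = 3.000 m; N'_1 = 131·cos0.2° = 131.0; c'Δl = 53.40; W sinα = 0.5
Slice 2: Δl = 1.5/cos7.2° = 1.512 m; N'_2 = 158·cos7.2° = 156.8; c'Δl = 26.91; W sinα = 19.8
Slice 3: Δl = 2.8/cos14.0° = 2.886 m; N'_3 = 353·cos14.0° = 342.5; c'Δl = 51.37; W sinα = 85.4
Slice 4: Δl = 1.6/cos21.2° = 1.716 m; N'_4 = 180·cos21.2° = 167.8; c'Δl = 30.55; W sinα = 65.1
Slice 5: Δl = 2.7/cos28.5° = 3.072 m; N'_5 = 253·cos28.5° = 222.3; c'Δl = 54.69; W sinα = 120.7
Slice 6: Δl = 2.8/cos38.8° = 3.593 m; N'_6 = 164·cos38.8° = 127.8; c'Δl = 63.95; W sinα = 102.8
Slice 7: Δl = 1.6/cos48.3° = 2.405 m; N'_7 = 30·cos48.3° = 20.0; c'Δl = 42.81; W sinα = 22.4
Σc'Δl = 323.7 kN/m; ΣN' = 1168.2 kN/m; ΣW sinα = 416.6 kN/m
Resisting = 323.7 + 1168.2·tan29.9° = 323.7 + 671.7 = 995.4 kN/m
FS = 995.4 / 416.6 = 2.389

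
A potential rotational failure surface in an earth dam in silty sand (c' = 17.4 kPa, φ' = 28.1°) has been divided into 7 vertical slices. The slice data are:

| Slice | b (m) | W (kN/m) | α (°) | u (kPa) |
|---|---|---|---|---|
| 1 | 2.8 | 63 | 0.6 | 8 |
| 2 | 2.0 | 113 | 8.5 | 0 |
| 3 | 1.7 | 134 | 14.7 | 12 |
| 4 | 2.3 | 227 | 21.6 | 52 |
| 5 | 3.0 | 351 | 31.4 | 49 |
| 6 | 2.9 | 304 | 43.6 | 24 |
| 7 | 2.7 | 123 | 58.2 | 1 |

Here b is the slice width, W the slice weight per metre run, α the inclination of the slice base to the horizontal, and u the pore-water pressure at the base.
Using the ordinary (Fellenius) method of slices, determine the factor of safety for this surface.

Ordinary method of slices: FS = Σ[c'·Δl_i + (W_i cosα_i − u_i·Δl_i)·tanφ'] / Σ W_i sinα_i, with Δl_i = b_i / cosα_i.
Slice 1: Δl = 2.8/cos0.6° = 2.800 m; N'_1 = 63·cos0.6° − 8·2.800 = 40.6; c'Δl = 48.72; W sinα = 0.7
Slice 2: Δl = 2.0/cos8.5° = 2.022 m; N'_2 = 113·cos8.5° − 0·2.022 = 111.8; c'Δl = 35.19; W sinα = 16.7
Slice 3: Δl = 1.7/cos14.7° = 1.758 m; N'_3 = 134·cos14.7° − 12·1.758 = 108.5; c'Δl = 30.58; W sinα = 34.0
Slice 4: Δl = 2.3/cos21.6° = 2.474 m; N'_4 = 227·cos21.6° − 52·2.474 = 82.4; c'Δl = 43.04; W sinα = 83.6
Slice 5: Δl = 3.0/cos31.4° = 3.515 m; N'_5 = 351·cos31.4° − 49·3.515 = 127.4; c'Δl = 61.16; W sinα = 182.9
Slice 6: Δl = 2.9/cos43.6° = 4.005 m; N'_6 = 304·cos43.6° − 24·4.005 = 124.0; c'Δl = 69.68; W sinα = 209.6
Slice 7: Δl = 2.7/cos58.2° = 5.124 m; N'_7 = 123·cos58.2° − 1·5.124 = 59.7; c'Δl = 89.15; W sinα = 104.5
Σc'Δl = 377.5 kN/m; ΣN' = 654.4 kN/m; ΣW sinα = 632.0 kN/m
Resisting = 377.5 + 654.4·tan28.1° = 377.5 + 349.4 = 726.9 kN/m
FS = 726.9 / 632.0 = 1.150

FS = 1.15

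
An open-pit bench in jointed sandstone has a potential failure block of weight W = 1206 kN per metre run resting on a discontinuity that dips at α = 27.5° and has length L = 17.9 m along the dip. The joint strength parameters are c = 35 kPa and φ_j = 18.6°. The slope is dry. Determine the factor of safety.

FS = 1.77

Resolving the block weight along and normal to the plane and applying the Mohr–Coulomb strength on the joint:
N' = W cosα = 1206·cos27.5° = 1069.7 kN/m
Driving force T = W sinα = 1206·sin27.5° = 556.9 kN/m
Resisting force R = c·L + N'·tanφ_j = 35·17.9 + 1069.7·tan18.6° = 626.5 + 360.0 = 986.5 kN/m
FS = R / T = 986.5 / 556.9 = 1.772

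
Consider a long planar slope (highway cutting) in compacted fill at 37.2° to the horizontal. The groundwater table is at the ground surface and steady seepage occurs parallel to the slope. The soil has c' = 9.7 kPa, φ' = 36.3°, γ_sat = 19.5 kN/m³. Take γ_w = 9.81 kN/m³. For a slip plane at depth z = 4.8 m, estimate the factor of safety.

With seepage parallel to the slope and the water table at the surface, the effective normal stress on the slip plane uses the buoyant unit weight γ' = γ_sat − γ_w while the driving shear stress uses γ_sat:
FS = [c' + γ' z cos²β tanφ'] / [γ_sat z sinβ cosβ]
γ' = 19.5 − 9.81 = 9.69 kN/m³
Numerator = 9.7 + 9.69·4.8·cos²37.2°·tan36.3° = 9.7 + 9.69·4.8·0.6345·0.7346 = 31.377 kPa
Denominator = 19.5·4.8·sin37.2°·cos37.2° = 19.5·4.8·0.6046·0.7965 = 45.076 kPa
FS = 31.377 / 45.076 = 0.696

FS = 0.70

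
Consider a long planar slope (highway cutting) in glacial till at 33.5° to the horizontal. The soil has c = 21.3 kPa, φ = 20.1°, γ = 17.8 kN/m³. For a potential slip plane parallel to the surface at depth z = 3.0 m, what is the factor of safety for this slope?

For an infinite slope with a slip plane parallel to the surface (no pore pressure): FS = [c + γz cos²β tanφ] / [γz sinβ cosβ].
γz = 17.8·3.0 = 53.40 kN/m²
Numerator = 21.3 + 53.40·cos²33.5°·tan20.1° = 21.3 + 53.40·0.6954·0.3659 = 34.889 kPa
Denominator = 53.40·sin33.5°·cos33.5° = 53.40·0.5519·0.8339 = 24.577 kPa
FS = 34.889 / 24.577 = 1.420

FS = 1.42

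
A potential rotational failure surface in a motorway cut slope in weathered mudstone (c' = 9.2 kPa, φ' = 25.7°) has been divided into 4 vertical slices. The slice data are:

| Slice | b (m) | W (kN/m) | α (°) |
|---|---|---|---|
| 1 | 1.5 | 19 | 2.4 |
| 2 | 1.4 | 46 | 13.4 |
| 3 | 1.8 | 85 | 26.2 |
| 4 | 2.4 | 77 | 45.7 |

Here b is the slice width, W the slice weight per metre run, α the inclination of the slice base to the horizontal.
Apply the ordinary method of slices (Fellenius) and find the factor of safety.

Ordinary method of slices: FS = Σ[c'·Δl_i + (W_i cosα_i)·tanφ'] / Σ W_i sinα_i, with Δl_i = b_i / cosα_i.
Slice 1: Δl = 1.5/cos2.4° = 1.501 m; N'_1 = 19·cos2.4° = 19.0; c'Δl = 13.81; W sinα = 0.8
Slice 2: Δl = 1.4/cos13.4° = 1.439 m; N'_2 = 46·cos13.4° = 44.7; c'Δl = 13.24; W sinα = 10.7
Slice 3: Δl = 1.8/cos26.2° = 2.006 m; N'_3 = 85·cos26.2° = 76.3; c'Δl = 18.46; W sinα = 37.5
Slice 4: Δl = 2.4/cos45.7° = 3.436 m; N'_4 = 77·cos45.7° = 53.8; c'Δl = 31.61; W sinα = 55.1
Σc'Δl = 77.1 kN/m; ΣN' = 193.8 kN/m; ΣW sinα = 104.1 kN/m
Resisting = 77.1 + 193.8·tan25.7° = 77.1 + 93.3 = 170.4 kN/m
FS = 170.4 / 104.1 = 1.637

FS = 1.64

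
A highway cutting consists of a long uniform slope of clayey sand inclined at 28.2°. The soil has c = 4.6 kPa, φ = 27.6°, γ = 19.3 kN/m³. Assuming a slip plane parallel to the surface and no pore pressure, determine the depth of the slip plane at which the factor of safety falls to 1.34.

Setting FS = 1.34 in FS = [c + γz cos²β tanφ] / [γz sinβ cosβ] and solving for z:
z = c / [γ cosβ (FS·sinβ − cosβ·tanφ)]
  = 4.6 / [19.3·cos28.2°·(1.34·sin28.2° − cos28.2°·tan27.6°)]
  = 4.6 / [19.3·0.8813·(1.34·0.4726 − 0.8813·0.5228)]
  = 4.6 / 2.9338 = 1.568 m

z = 1.57 m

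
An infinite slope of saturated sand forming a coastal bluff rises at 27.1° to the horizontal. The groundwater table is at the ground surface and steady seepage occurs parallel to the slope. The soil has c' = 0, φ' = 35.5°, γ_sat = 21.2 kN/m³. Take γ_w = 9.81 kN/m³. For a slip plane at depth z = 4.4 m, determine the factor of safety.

FS = 0.75

With seepage parallel to the slope and the water table at the surface, the effective normal stress on the slip plane uses the buoyant unit weight γ' = γ_sat − γ_w while the driving shear stress uses γ_sat:
FS = [c' + γ' z cos²β tanφ'] / [γ_sat z sinβ cosβ]
(For c' = 0 this reduces to FS = (γ'/γ_sat)·tanφ'/tanβ.)
γ' = 21.2 − 9.81 = 11.39 kN/m³
Numerator = 0.0 + 11.39·4.4·cos²27.1°·tan35.5° = 0.0 + 11.39·4.4·0.7925·0.7133 = 28.329 kPa
Denominator = 21.2·4.4·sin27.1°·cos27.1° = 21.2·4.4·0.4555·0.8902 = 37.828 kPa
FS = 28.329 / 37.828 = 0.749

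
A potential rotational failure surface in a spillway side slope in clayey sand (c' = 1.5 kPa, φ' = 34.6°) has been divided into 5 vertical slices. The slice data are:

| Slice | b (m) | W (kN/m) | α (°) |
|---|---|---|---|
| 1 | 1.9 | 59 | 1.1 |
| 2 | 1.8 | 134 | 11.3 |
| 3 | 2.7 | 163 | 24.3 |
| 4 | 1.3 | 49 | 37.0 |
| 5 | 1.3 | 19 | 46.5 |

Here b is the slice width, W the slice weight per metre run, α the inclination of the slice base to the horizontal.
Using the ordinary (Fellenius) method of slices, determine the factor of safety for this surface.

Ordinary method of slices: FS = Σ[c'·Δl_i + (W_i cosα_i)·tanφ'] / Σ W_i sinα_i, with Δl_i = b_i / cosα_i.
Slice 1: Δl = 1.9/cos1.1° = 1.900 m; N'_1 = 59·cos1.1° = 59.0; c'Δl = 2.85; W sinα = 1.1
Slice 2: Δl = 1.8/cos11.3° = 1.836 m; N'_2 = 134·cos11.3° = 131.4; c'Δl = 2.75; W sinα = 26.3
Slice 3: Δl = 2.7/cos24.3° = 2.962 m; N'_3 = 163·cos24.3° = 148.6; c'Δl = 4.44; W sinα = 67.1
Slice 4: Δl = 1.3/cos37.0° = 1.628 m; N'_4 = 49·cos37.0° = 39.1; c'Δl = 2.44; W sinα = 29.5
Slice 5: Δl = 1.3/cos46.5° = 1.889 m; N'_5 = 19·cos46.5° = 13.1; c'Δl = 2.83; W sinα = 13.8
Σc'Δl = 15.3 kN/m; ΣN' = 391.2 kN/m; ΣW sinα = 137.7 kN/m
Resisting = 15.3 + 391.2·tan34.6° = 15.3 + 269.8 = 285.2 kN/m
FS = 285.2 / 137.7 = 2.070

FS = 2.07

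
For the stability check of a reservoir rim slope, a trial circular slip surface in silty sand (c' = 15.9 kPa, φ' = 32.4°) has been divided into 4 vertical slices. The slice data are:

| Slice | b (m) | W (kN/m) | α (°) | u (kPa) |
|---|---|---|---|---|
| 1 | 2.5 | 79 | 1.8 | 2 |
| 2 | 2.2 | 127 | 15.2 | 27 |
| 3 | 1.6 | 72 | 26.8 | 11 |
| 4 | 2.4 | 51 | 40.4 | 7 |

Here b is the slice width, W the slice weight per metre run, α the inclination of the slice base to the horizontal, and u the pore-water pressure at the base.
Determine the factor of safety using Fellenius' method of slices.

FS = 2.76

Ordinary method of slices: FS = Σ[c'·Δl_i + (W_i cosα_i − u_i·Δl_i)·tanφ'] / Σ W_i sinα_i, with Δl_i = b_i / cosα_i.
Slice 1: Δl = 2.5/cos1.8° = 2.501 m; N'_1 = 79·cos1.8° − 2·2.501 = 74.0; c'Δl = 39.77; W sinα = 2.5
Slice 2: Δl = 2.2/cos15.2° = 2.280 m; N'_2 = 127·cos15.2° − 27·2.280 = 61.0; c'Δl = 36.25; W sinα = 33.3
Slice 3: Δl = 1.6/cos26.8° = 1.793 m; N'_3 = 72·cos26.8° − 11·1.793 = 44.5; c'Δl = 28.50; W sinα = 32.5
Slice 4: Δl = 2.4/cos40.4° = 3.152 m; N'_4 = 51·cos40.4° − 7·3.152 = 16.8; c'Δl = 50.11; W sinα = 33.1
Σc'Δl = 154.6 kN/m; ΣN' = 196.3 kN/m; ΣW sinα = 101.3 kN/m
Resisting = 154.6 + 196.3·tan32.4° = 154.6 + 124.6 = 279.2 kN/m
FS = 279.2 / 101.3 = 2.756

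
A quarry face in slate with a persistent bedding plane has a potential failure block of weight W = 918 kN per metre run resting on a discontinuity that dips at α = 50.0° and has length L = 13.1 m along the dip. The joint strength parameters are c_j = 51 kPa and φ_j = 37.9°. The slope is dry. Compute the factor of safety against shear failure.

Resolving the block weight along and normal to the plane and applying the Mohr–Coulomb strength on the joint:
N' = W cosα = 918·cos50.0° = 590.1 kN/m
Driving force T = W sinα = 918·sin50.0° = 703.2 kN/m
Resisting force R = c_j·L + N'·tanφ_j = 51·13.1 + 590.1·tan37.9° = 668.1 + 459.4 = 1127.5 kN/m
FS = R / T = 1127.5 / 703.2 = 1.603

FS = 1.60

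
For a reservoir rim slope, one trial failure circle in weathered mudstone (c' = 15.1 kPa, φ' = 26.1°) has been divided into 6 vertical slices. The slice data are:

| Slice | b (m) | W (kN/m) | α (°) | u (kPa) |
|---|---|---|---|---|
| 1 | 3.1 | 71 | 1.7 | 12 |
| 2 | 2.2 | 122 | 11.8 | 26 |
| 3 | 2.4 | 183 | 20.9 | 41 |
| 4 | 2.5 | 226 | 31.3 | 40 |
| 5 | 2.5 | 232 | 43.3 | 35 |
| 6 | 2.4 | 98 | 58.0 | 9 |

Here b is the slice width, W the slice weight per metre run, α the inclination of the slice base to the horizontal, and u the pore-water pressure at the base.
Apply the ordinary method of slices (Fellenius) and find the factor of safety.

Ordinary method of slices: FS = Σ[c'·Δl_i + (W_i cosα_i − u_i·Δl_i)·tanφ'] / Σ W_i sinα_i, with Δl_i = b_i / cosα_i.
Slice 1: Δl = 3.1/cos1.7° = 3.101 m; N'_1 = 71·cos1.7° − 12·3.101 = 33.8; c'Δl = 46.83; W sinα = 2.1
Slice 2: Δl = 2.2/cos11.8° = 2.247 m; N'_2 = 122·cos11.8° − 26·2.247 = 61.0; c'Δl = 33.94; W sinα = 24.9
Slice 3: Δl = 2.4/cos20.9° = 2.569 m; N'_3 = 183·cos20.9° − 41·2.569 = 65.6; c'Δl = 38.79; W sinα = 65.3
Slice 4: Δl = 2.5/cos31.3° = 2.926 m; N'_4 = 226·cos31.3° − 40·2.926 = 76.1; c'Δl = 44.18; W sinα = 117.4
Slice 5: Δl = 2.5/cos43.3° = 3.435 m; N'_5 = 232·cos43.3° − 35·3.435 = 48.6; c'Δl = 51.87; W sinα = 159.1
Slice 6: Δl = 2.4/cos58.0° = 4.529 m; N'_6 = 98·cos58.0° − 9·4.529 = 11.2; c'Δl = 68.39; W sinα = 83.1
Σc'Δl = 284.0 kN/m; ΣN' = 296.2 kN/m; ΣW sinα = 452.0 kN/m
Resisting = 284.0 + 296.2·tan26.1° = 284.0 + 145.1 = 429.1 kN/m
FS = 429.1 / 452.0 = 0.949

FS = 0.95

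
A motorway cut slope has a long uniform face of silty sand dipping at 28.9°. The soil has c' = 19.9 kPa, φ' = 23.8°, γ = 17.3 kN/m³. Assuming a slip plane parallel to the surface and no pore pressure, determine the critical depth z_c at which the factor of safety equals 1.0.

Setting FS = 1.00 in FS = [c' + γz cos²β tanφ'] / [γz sinβ cosβ] and solving for z:
z = c' / [γ cosβ (FS·sinβ − cosβ·tanφ')]
  = 19.9 / [17.3·cos28.9°·(1.00·sin28.9° − cos28.9°·tan23.8°)]
  = 19.9 / [17.3·0.8755·(1.00·0.4833 − 0.8755·0.4411)]
  = 19.9 / 1.4715 = 13.524 m

z_c = 13.52 m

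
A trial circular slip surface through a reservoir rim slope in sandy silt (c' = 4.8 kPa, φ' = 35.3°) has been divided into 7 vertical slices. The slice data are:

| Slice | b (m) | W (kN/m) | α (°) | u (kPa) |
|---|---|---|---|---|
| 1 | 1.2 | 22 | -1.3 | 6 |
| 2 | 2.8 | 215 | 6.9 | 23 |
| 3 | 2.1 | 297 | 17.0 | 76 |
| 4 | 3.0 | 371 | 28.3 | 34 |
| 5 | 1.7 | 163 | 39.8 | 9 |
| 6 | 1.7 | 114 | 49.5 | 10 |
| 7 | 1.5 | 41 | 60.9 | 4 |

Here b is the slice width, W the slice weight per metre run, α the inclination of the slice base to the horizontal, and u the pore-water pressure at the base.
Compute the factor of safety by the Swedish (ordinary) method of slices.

Ordinary method of slices: FS = Σ[c'·Δl_i + (W_i cosα_i − u_i·Δl_i)·tanφ'] / Σ W_i sinα_i, with Δl_i = b_i / cosα_i.
Slice 1: Δl = 1.2/cos(-1.3°) = 1.200 m; N'_1 = 22·cos(-1.3°) − 6·1.200 = 14.8; c'Δl = 5.76; W sinα = -0.5
Slice 2: Δl = 2.8/cos6.9° = 2.820 m; N'_2 = 215·cos6.9° − 23·2.820 = 148.6; c'Δl = 13.54; W sinα = 25.8
Slice 3: Δl = 2.1/cos17.0° = 2.196 m; N'_3 = 297·cos17.0° − 76·2.196 = 117.1; c'Δl = 10.54; W sinα = 86.8
Slice 4: Δl = 3.0/cos28.3° = 3.407 m; N'_4 = 371·cos28.3° − 34·3.407 = 210.8; c'Δl = 16.35; W sinα = 175.9
Slice 5: Δl = 1.7/cos39.8° = 2.213 m; N'_5 = 163·cos39.8° − 9·2.213 = 105.3; c'Δl = 10.62; W sinα = 104.3
Slice 6: Δl = 1.7/cos49.5° = 2.618 m; N'_6 = 114·cos49.5° − 10·2.618 = 47.9; c'Δl = 12.56; W sinα = 86.7
Slice 7: Δl = 1.5/cos60.9° = 3.084 m; N'_7 = 41·cos60.9° − 4·3.084 = 7.6; c'Δl = 14.80; W sinα = 35.8
Σc'Δl = 84.2 kN/m; ΣN' = 652.1 kN/m; ΣW sinα = 514.9 kN/m
Resisting = 84.2 + 652.1·tan35.3° = 84.2 + 461.7 = 545.9 kN/m
FS = 545.9 / 514.9 = 1.060

FS = 1.06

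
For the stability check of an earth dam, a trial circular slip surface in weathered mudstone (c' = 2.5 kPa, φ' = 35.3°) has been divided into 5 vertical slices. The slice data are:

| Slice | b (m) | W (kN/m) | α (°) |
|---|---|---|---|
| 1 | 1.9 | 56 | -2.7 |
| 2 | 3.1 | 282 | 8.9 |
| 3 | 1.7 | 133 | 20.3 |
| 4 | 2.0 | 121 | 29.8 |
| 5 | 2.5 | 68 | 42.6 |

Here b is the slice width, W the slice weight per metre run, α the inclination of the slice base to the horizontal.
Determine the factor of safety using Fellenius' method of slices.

Ordinary method of slices: FS = Σ[c'·Δl_i + (W_i cosα_i)·tanφ'] / Σ W_i sinα_i, with Δl_i = b_i / cosα_i.
Slice 1: Δl = 1.9/cos(-2.7°) = 1.902 m; N'_1 = 56·cos(-2.7°) = 55.9; c'Δl = 4.76; W sinα = -2.6
Slice 2: Δl = 3.1/cos8.9° = 3.138 m; N'_2 = 282·cos8.9° = 278.6; c'Δl = 7.84; W sinα = 43.6
Slice 3: Δl = 1.7/cos20.3° = 1.813 m; N'_3 = 133·cos20.3° = 124.7; c'Δl = 4.53; W sinα = 46.1
Slice 4: Δl = 2.0/cos29.8° = 2.305 m; N'_4 = 121·cos29.8° = 105.0; c'Δl = 5.76; W sinα = 60.1
Slice 5: Δl = 2.5/cos42.6° = 3.396 m; N'_5 = 68·cos42.6° = 50.1; c'Δl = 8.49; W sinα = 46.0
Σc'Δl = 31.4 kN/m; ΣN' = 614.3 kN/m; ΣW sinα = 193.3 kN/m
Resisting = 31.4 + 614.3·tan35.3° = 31.4 + 435.0 = 466.4 kN/m
FS = 466.4 / 193.3 = 2.413

FS = 2.41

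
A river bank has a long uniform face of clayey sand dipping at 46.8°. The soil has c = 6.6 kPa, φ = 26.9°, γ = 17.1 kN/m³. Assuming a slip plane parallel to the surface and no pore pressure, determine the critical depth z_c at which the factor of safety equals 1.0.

Setting FS = 1.00 in FS = [c + γz cos²β tanφ] / [γz sinβ cosβ] and solving for z:
z = c / [γ cosβ (FS·sinβ − cosβ·tanφ)]
  = 6.6 / [17.1·cos46.8°·(1.00·sin46.8° − cos46.8°·tan26.9°)]
  = 6.6 / [17.1·0.6845·(1.00·0.7290 − 0.6845·0.5073)]
  = 6.6 / 4.4678 = 1.477 m

z_c = 1.48 m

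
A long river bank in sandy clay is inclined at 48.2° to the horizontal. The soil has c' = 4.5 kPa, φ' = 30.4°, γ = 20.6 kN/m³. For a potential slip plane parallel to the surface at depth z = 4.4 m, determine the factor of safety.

For an infinite slope with a slip plane parallel to the surface (no pore pressure): FS = [c' + γz cos²β tanφ'] / [γz sinβ cosβ].
γz = 20.6·4.4 = 90.64 kN/m²
Numerator = 4.5 + 90.64·cos²48.2°·tan30.4° = 4.5 + 90.64·0.4443·0.5867 = 28.125 kPa
Denominator = 90.64·sin48.2°·cos48.2° = 90.64·0.7455·0.6665 = 45.038 kPa
FS = 28.125 / 45.038 = 0.624

FS = 0.62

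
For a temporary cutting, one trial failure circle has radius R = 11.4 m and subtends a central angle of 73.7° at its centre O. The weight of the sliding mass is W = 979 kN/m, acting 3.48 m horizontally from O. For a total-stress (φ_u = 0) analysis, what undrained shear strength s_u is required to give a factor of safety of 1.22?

FS = s_u·L_a·R / (W·d), so s_u = FS·W·d / (L_a·R).
Arc length L_a = R·θ = 11.4·(73.7°·π/180) = 11.4·1.2863 = 14.66 m
s_u = 1.22·979·3.48 / (14.66·11.4) = 4156.4 / 167.17 = 24.86 kPa

s_u = 24.9 kPa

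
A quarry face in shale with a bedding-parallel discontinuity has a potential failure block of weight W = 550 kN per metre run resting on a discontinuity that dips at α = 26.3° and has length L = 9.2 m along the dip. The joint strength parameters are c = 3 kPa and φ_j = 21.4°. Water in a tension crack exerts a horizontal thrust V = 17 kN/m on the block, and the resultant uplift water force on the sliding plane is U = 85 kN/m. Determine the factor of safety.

FS = 0.71

Resolving the block weight along and normal to the plane and applying the Mohr–Coulomb strength on the joint:
N' = W cosα − U − V sinα = 550·cos26.3° − 85 − 17·sin26.3° = 400.5 kN/m
Driving force T = W sinα + V cosα = 550·sin26.3° + 17·cos26.3° = 258.9 kN/m
Resisting force R = c·L + N'·tanφ_j = 3·9.2 + 400.5·tan21.4° = 27.6 + 157.0 = 184.6 kN/m
FS = R / T = 184.6 / 258.9 = 0.713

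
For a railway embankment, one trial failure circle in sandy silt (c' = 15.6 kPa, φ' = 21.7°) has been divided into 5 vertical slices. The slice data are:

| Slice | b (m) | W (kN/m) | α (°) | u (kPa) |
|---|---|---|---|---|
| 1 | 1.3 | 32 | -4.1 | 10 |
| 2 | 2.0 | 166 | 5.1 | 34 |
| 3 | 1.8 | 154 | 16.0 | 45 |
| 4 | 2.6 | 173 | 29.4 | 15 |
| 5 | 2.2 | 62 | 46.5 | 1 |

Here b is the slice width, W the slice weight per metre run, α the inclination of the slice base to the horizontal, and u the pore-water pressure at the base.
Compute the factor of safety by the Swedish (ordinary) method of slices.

FS = 1.66

Ordinary method of slices: FS = Σ[c'·Δl_i + (W_i cosα_i − u_i·Δl_i)·tanφ'] / Σ W_i sinα_i, with Δl_i = b_i / cosα_i.
Slice 1: Δl = 1.3/cos(-4.1°) = 1.303 m; N'_1 = 32·cos(-4.1°) − 10·1.303 = 18.9; c'Δl = 20.33; W sinα = -2.3
Slice 2: Δl = 2.0/cos5.1° = 2.008 m; N'_2 = 166·cos5.1° − 34·2.008 = 97.1; c'Δl = 31.32; W sinα = 14.8
Slice 3: Δl = 1.8/cos16.0° = 1.873 m; N'_3 = 154·cos16.0° − 45·1.873 = 63.8; c'Δl = 29.21; W sinα = 42.4
Slice 4: Δl = 2.6/cos29.4° = 2.984 m; N'_4 = 173·cos29.4° − 15·2.984 = 106.0; c'Δl = 46.56; W sinα = 84.9
Slice 5: Δl = 2.2/cos46.5° = 3.196 m; N'_5 = 62·cos46.5° − 1·3.196 = 39.5; c'Δl = 49.86; W sinα = 45.0
Σc'Δl = 177.3 kN/m; ΣN' = 325.2 kN/m; ΣW sinα = 184.8 kN/m
Resisting = 177.3 + 325.2·tan21.7° = 177.3 + 129.4 = 306.7 kN/m
FS = 306.7 / 184.8 = 1.659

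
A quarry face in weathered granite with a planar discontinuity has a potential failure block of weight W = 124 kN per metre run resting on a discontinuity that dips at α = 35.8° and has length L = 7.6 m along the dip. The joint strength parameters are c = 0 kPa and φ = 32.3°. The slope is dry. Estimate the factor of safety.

FS = 0.88

Resolving the block weight along and normal to the plane and applying the Mohr–Coulomb strength on the joint:
N' = W cosα = 124·cos35.8° = 100.6 kN/m
Driving force T = W sinα = 124·sin35.8° = 72.5 kN/m
Resisting force R = c·L + N'·tanφ = 0·7.6 + 100.6·tan32.3° = 0.0 + 63.6 = 63.6 kN/m
FS = R / T = 63.6 / 72.5 = 0.877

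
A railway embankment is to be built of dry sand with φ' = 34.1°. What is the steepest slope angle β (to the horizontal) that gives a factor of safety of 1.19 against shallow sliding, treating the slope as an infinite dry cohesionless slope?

For an infinite dry cohesionless slope FS = tanφ'/tanβ, so tanβ = tanφ' / FS.
tanβ = tan34.1° / 1.19 = 0.6771 / 1.19 = 0.5690
β = arctan(0.5690) = 29.64°

β = 29.6°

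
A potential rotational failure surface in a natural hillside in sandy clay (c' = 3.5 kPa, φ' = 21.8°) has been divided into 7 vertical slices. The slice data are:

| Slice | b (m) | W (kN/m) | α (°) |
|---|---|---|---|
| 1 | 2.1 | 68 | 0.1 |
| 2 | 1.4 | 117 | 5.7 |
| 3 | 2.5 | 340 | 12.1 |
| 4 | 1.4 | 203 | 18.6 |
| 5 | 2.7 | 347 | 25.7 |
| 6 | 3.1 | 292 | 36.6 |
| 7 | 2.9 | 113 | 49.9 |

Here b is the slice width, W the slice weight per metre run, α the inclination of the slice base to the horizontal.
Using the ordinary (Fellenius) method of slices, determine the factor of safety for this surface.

FS = 1.07

Ordinary method of slices: FS = Σ[c'·Δl_i + (W_i cosα_i)·tanφ'] / Σ W_i sinα_i, with Δl_i = b_i / cosα_i.
Slice 1: Δl = 2.1/cos0.1° = 2.100 m; N'_1 = 68·cos0.1° = 68.0; c'Δl = 7.35; W sinα = 0.1
Slice 2: Δl = 1.4/cos5.7° = 1.407 m; N'_2 = 117·cos5.7° = 116.4; c'Δl = 4.92; W sinα = 11.6
Slice 3: Δl = 2.5/cos12.1° = 2.557 m; N'_3 = 340·cos12.1° = 332.4; c'Δl = 8.95; W sinα = 71.3
Slice 4: Δl = 1.4/cos18.6° = 1.477 m; N'_4 = 203·cos18.6° = 192.4; c'Δl = 5.17; W sinα = 64.7
Slice 5: Δl = 2.7/cos25.7° = 2.996 m; N'_5 = 347·cos25.7° = 312.7; c'Δl = 10.49; W sinα = 150.5
Slice 6: Δl = 3.1/cos36.6° = 3.861 m; N'_6 = 292·cos36.6° = 234.4; c'Δl = 13.51; W sinα = 174.1
Slice 7: Δl = 2.9/cos49.9° = 4.502 m; N'_7 = 113·cos49.9° = 72.8; c'Δl = 15.76; W sinα = 86.4
Σc'Δl = 66.2 kN/m; ΣN' = 1329.1 kN/m; ΣW sinα = 558.8 kN/m
Resisting = 66.2 + 1329.1·tan21.8° = 66.2 + 531.6 = 597.8 kN/m
FS = 597.8 / 558.8 = 1.070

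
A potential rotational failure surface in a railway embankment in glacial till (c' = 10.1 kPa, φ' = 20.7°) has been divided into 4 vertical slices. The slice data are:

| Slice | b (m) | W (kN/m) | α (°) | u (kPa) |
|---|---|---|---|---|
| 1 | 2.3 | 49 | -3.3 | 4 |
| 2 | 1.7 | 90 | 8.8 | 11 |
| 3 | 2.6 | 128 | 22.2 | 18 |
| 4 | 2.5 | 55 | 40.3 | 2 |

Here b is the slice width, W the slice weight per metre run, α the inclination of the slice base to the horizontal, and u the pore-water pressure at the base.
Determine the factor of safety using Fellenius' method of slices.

Ordinary method of slices: FS = Σ[c'·Δl_i + (W_i cosα_i − u_i·Δl_i)·tanφ'] / Σ W_i sinα_i, with Δl_i = b_i / cosα_i.
Slice 1: Δl = 2.3/cos(-3.3°) = 2.304 m; N'_1 = 49·cos(-3.3°) − 4·2.304 = 39.7; c'Δl = 23.27; W sinα = -2.8
Slice 2: Δl = 1.7/cos8.8° = 1.720 m; N'_2 = 90·cos8.8° − 11·1.720 = 70.0; c'Δl = 17.37; W sinα = 13.8
Slice 3: Δl = 2.6/cos22.2° = 2.808 m; N'_3 = 128·cos22.2° − 18·2.808 = 68.0; c'Δl = 28.36; W sinα = 48.4
Slice 4: Δl = 2.5/cos40.3° = 3.278 m; N'_4 = 55·cos40.3° − 2·3.278 = 35.4; c'Δl = 33.11; W sinα = 35.6
Σc'Δl = 102.1 kN/m; ΣN' = 213.1 kN/m; ΣW sinα = 94.9 kN/m
Resisting = 102.1 + 213.1·tan20.7° = 102.1 + 80.5 = 182.6 kN/m
FS = 182.6 / 94.9 = 1.925

FS = 1.92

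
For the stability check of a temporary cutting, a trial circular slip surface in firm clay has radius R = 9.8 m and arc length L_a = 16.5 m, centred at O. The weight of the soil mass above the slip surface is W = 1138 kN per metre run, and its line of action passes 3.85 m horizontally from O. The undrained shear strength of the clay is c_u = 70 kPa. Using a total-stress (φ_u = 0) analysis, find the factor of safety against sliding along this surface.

FS = 2.58

Taking moments about the centre O, the resisting moment is provided by the undrained shear strength acting along the arc:
M_R = c_u·L_a·R = 70·16.50·9.8 = 11319.0 kN·m/m
M_D = W·d = 1138·3.85 = 4381.3 kN·m/m
FS = M_R / M_D = 11319.0 / 4381.3 = 2.583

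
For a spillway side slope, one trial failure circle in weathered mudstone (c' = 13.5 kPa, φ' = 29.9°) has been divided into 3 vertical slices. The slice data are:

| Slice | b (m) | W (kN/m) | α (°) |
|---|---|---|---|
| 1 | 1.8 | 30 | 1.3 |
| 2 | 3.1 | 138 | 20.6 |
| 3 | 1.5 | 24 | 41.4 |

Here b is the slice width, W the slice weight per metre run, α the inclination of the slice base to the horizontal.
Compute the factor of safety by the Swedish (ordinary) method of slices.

Ordinary method of slices: FS = Σ[c'·Δl_i + (W_i cosα_i)·tanφ'] / Σ W_i sinα_i, with Δl_i = b_i / cosα_i.
Slice 1: Δl = 1.8/cos1.3° = 1.800 m; N'_1 = 30·cos1.3° = 30.0; c'Δl = 24.31; W sinα = 0.7
Slice 2: Δl = 3.1/cos20.6° = 3.312 m; N'_2 = 138·cos20.6° = 129.2; c'Δl = 44.71; W sinα = 48.6
Slice 3: Δl = 1.5/cos41.4° = 2.000 m; N'_3 = 24·cos41.4° = 18.0; c'Δl = 27.00; W sinα = 15.9
Σc'Δl = 96.0 kN/m; ΣN' = 177.2 kN/m; ΣW sinα = 65.1 kN/m
Resisting = 96.0 + 177.2·tan29.9° = 96.0 + 101.9 = 197.9 kN/m
FS = 197.9 / 65.1 = 3.039

FS = 3.04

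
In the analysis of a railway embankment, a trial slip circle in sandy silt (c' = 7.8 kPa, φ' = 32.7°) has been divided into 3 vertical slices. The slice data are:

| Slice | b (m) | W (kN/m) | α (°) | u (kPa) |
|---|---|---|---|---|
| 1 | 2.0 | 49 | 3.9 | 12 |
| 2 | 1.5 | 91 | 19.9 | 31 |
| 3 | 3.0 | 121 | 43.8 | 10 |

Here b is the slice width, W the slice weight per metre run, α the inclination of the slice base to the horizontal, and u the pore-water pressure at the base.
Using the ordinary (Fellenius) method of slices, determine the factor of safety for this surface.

Ordinary method of slices: FS = Σ[c'·Δl_i + (W_i cosα_i − u_i·Δl_i)·tanφ'] / Σ W_i sinα_i, with Δl_i = b_i / cosα_i.
Slice 1: Δl = 2.0/cos3.9° = 2.005 m; N'_1 = 49·cos3.9° − 12·2.005 = 24.8; c'Δl = 15.64; W sinα = 3.3
Slice 2: Δl = 1.5/cos19.9° = 1.595 m; N'_2 = 91·cos19.9° − 31·1.595 = 36.1; c'Δl = 12.44; W sinα = 31.0
Slice 3: Δl = 3.0/cos43.8° = 4.157 m; N'_3 = 121·cos43.8° − 10·4.157 = 45.8; c'Δl = 32.42; W sinα = 83.7
Σc'Δl = 60.5 kN/m; ΣN' = 106.7 kN/m; ΣW sinα = 118.1 kN/m
Resisting = 60.5 + 106.7·tan32.7° = 60.5 + 68.5 = 129.0 kN/m
FS = 129.0 / 118.1 = 1.093

FS = 1.09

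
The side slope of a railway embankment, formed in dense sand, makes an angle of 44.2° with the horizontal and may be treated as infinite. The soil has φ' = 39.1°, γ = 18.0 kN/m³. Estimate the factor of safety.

For a dry cohesionless infinite slope the factor of safety is FS = tanφ' / tanβ.
FS = tan39.1° / tan44.2° = 0.8127 / 0.9725 = 0.836

FS = 0.84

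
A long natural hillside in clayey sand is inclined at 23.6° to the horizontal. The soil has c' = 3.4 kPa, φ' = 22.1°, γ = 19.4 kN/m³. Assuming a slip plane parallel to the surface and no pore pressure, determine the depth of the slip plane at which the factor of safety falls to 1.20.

z = 1.77 m

Setting FS = 1.20 in FS = [c' + γz cos²β tanφ'] / [γz sinβ cosβ] and solving for z:
z = c' / [γ cosβ (FS·sinβ − cosβ·tanφ')]
  = 3.4 / [19.4·cos23.6°·(1.20·sin23.6° − cos23.6°·tan22.1°)]
  = 3.4 / [19.4·0.9164·(1.20·0.4003 − 0.9164·0.4061)]
  = 3.4 / 1.9257 = 1.766 m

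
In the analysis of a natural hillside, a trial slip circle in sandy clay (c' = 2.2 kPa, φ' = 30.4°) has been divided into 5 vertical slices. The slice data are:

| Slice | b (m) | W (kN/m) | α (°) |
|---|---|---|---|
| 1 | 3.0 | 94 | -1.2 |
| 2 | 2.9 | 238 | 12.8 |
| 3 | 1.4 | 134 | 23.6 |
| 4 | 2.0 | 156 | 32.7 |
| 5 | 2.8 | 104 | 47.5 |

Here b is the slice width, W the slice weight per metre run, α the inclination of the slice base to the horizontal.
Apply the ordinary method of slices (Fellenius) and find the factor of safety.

FS = 1.55

Ordinary method of slices: FS = Σ[c'·Δl_i + (W_i cosα_i)·tanφ'] / Σ W_i sinα_i, with Δl_i = b_i / cosα_i.
Slice 1: Δl = 3.0/cos(-1.2°) = 3.001 m; N'_1 = 94·cos(-1.2°) = 94.0; c'Δl = 6.60; W sinα = -2.0
Slice 2: Δl = 2.9/cos12.8° = 2.974 m; N'_2 = 238·cos12.8° = 232.1; c'Δl = 6.54; W sinα = 52.7
Slice 3: Δl = 1.4/cos23.6° = 1.528 m; N'_3 = 134·cos23.6° = 122.8; c'Δl = 3.36; W sinα = 53.6
Slice 4: Δl = 2.0/cos32.7° = 2.377 m; N'_4 = 156·cos32.7° = 131.3; c'Δl = 5.23; W sinα = 84.3
Slice 5: Δl = 2.8/cos47.5° = 4.145 m; N'_5 = 104·cos47.5° = 70.3; c'Δl = 9.12; W sinα = 76.7
Σc'Δl = 30.9 kN/m; ΣN' = 650.4 kN/m; ΣW sinα = 265.4 kN/m
Resisting = 30.9 + 650.4·tan30.4° = 30.9 + 381.6 = 412.4 kN/m
FS = 412.4 / 265.4 = 1.554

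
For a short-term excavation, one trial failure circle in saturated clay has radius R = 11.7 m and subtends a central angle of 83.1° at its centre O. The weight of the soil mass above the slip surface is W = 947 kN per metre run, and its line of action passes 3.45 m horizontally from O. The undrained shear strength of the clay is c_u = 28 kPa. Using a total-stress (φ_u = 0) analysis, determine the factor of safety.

FS = 1.70

Taking moments about the centre O, the resisting moment is provided by the undrained shear strength acting along the arc:
Arc length L_a = R·θ = 11.7·(83.1°·π/180) = 11.7·1.4504 = 16.97 m
M_R = c_u·L_a·R = 28·16.97·11.7 = 5559.1 kN·m/m
M_D = W·d = 947·3.45 = 3267.2 kN·m/m
FS = M_R / M_D = 5559.1 / 3267.2 = 1.702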